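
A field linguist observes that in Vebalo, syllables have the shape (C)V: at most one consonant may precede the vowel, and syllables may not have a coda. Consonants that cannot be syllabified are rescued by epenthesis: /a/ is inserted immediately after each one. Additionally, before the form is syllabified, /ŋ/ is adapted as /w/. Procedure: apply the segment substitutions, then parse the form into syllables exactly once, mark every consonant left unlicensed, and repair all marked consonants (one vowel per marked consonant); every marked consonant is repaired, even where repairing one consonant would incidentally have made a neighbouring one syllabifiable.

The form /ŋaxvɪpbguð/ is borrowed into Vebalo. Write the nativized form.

waxavɪpabaguða

Substitution: /ŋ/ → /w/, giving /waxvɪpbguð/.
Under (C)V, the unsyllabifiable consonants are /x/, /p/, /b/, /ð/ (no codas are permitted; onsets are limited to one consonant).
Inserting the epenthetic vowel yields /x/ → /xa/, /p/ → /pa/, /b/ → /ba/, /ð/ → /ða/.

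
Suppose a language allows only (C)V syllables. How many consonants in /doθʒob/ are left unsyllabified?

2

Under (C)V, the unsyllabifiable consonants are /θ/, /b/ (no codas are permitted; onsets are limited to one consonant).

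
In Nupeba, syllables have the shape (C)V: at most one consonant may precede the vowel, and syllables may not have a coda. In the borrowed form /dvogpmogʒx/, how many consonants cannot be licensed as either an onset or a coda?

6

Under (C)V, the unsyllabifiable consonants are /d/, /g/, /p/, /g/, /ʒ/, /x/ (no codas are permitted; onsets are limited to one consonant).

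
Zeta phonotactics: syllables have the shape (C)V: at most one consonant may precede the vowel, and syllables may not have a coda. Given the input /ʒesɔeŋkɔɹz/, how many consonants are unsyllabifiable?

3

Syllabifying with onset maximization leaves /ŋ/, /ɹ/, /z/ stranded (no codas are permitted; onsets are limited to one consonant).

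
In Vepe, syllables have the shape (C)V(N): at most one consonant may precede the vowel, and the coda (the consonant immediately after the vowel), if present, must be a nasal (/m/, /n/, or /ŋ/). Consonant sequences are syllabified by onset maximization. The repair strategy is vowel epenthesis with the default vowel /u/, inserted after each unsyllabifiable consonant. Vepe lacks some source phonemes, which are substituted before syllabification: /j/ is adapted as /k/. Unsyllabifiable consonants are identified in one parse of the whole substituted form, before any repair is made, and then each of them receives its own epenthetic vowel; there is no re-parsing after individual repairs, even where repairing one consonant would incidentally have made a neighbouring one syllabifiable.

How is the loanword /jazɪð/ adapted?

Substitution: /j/ → /k/, giving /kazɪð/.
Under (C)V(N), the unsyllabifiable consonants are /ð/ (only a nasal (/m/, /n/, or /ŋ/) is licensed in coda position; onsets are limited to one consonant).
Inserting the epenthetic vowel yields /ð/ → /ðu/.

kazɪðu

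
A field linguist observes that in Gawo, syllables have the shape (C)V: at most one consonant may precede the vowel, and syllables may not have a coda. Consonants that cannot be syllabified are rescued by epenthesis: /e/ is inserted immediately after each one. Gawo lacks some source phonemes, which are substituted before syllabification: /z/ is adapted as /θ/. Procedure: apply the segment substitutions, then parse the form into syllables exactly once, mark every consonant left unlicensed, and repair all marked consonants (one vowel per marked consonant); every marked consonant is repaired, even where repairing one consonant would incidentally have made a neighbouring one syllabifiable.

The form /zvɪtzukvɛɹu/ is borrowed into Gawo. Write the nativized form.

Substitution: /z/ → /θ/, giving /θvɪtθukvɛɹu/.
Under (C)V, the unsyllabifiable consonants are /θ/, /t/, /k/ (no codas are permitted; onsets are limited to one consonant).
Inserting the epenthetic vowel yields /θ/ → /θe/, /t/ → /te/, /k/ → /ke/.

θevɪteθukevɛɹu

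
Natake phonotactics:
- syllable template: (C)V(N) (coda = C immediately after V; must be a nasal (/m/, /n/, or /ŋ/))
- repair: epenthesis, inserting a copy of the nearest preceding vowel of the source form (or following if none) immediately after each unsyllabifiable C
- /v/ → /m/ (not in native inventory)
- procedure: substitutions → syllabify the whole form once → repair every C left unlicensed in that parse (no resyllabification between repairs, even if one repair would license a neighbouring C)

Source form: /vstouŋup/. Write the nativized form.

mosotouŋupu

Substitution: /v/ → /m/, giving /mstouŋup/.
Syllabifying with onset maximization leaves /m/, /s/, /p/ stranded (only a nasal (/m/, /n/, or /ŋ/) is licensed in coda position; onsets are limited to one consonant).
Epenthesis after each stranded consonant: /m/ → /mo/, /s/ → /so/, /p/ → /pu/.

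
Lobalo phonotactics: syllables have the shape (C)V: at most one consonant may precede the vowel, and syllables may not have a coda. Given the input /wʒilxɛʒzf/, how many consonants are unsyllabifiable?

The consonants /w/, /l/, /ʒ/, /z/, /f/ cannot be parsed into a legal (C)V syllable (no codas are permitted; onsets are limited to one consonant).

5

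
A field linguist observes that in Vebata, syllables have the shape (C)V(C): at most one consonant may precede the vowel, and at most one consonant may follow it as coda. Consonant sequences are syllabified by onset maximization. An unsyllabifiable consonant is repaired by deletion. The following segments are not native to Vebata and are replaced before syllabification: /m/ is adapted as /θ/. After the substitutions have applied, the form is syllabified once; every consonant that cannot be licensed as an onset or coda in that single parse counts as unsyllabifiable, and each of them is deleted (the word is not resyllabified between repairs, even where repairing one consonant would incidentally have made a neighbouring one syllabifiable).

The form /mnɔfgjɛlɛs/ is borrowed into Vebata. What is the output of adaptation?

Substitution: /m/ → /θ/, giving /θnɔfgjɛlɛs/.
Syllabifying with onset maximization leaves /θ/, /g/ stranded (at most one coda consonant is licensed; onsets are limited to one consonant).
Each unlicensed consonant is deleted: /θ/, /g/.

nɔfjɛlɛs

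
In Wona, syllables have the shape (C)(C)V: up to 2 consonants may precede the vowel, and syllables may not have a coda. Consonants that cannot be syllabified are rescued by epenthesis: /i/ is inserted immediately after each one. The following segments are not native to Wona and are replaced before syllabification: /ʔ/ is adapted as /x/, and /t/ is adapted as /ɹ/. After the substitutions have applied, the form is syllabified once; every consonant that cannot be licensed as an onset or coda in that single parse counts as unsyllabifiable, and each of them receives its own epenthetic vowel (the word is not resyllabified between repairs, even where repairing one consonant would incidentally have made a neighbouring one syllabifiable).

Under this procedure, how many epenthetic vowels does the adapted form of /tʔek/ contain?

1

After substitution the input is /ɹxek/.
The unsyllabifiable consonants are /k/; each receives one epenthetic vowel.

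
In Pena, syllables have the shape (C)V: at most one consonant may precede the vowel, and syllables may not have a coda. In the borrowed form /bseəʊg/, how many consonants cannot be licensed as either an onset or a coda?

Syllabifying with onset maximization leaves /b/, /g/ stranded (no codas are permitted; onsets are limited to one consonant).

2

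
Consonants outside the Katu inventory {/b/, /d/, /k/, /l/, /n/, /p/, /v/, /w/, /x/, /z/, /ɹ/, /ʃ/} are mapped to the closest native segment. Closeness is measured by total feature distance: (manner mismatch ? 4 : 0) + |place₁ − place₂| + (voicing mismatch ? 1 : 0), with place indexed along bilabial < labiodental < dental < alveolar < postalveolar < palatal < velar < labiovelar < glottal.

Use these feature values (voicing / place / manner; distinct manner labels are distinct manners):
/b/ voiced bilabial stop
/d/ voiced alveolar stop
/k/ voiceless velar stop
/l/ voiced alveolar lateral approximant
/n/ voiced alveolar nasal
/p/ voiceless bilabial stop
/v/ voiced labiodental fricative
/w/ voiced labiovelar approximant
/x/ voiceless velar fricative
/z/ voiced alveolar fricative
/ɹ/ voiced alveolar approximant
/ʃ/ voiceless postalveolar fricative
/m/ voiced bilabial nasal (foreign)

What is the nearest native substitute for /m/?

/n/ is closest: same manner (nasal), place distance 3 (bilabial→alveolar), same voicing; total 3. Next closest is /b/ at distance 4.

n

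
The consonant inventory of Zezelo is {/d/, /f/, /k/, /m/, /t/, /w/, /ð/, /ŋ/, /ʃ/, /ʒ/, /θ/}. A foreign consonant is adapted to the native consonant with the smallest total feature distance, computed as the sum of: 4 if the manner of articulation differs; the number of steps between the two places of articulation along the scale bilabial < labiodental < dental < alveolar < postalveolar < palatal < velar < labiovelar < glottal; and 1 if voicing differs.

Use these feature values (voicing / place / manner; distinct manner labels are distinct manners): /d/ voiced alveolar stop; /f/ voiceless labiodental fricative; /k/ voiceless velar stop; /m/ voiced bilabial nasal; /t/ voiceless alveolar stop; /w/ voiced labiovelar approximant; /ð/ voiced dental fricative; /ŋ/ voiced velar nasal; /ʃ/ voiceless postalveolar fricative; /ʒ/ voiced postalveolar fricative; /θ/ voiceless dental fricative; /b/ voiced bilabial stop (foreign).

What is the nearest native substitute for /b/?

d

/d/ is closest: same manner (stop), place distance 3 (bilabial→alveolar), same voicing; total 3. Next closest is /m/ at distance 4.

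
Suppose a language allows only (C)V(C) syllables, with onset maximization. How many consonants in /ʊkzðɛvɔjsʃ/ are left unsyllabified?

The consonants /z/, /s/, /ʃ/ cannot be parsed into a legal (C)V(C) syllable (at most one coda consonant is licensed; onsets are limited to one consonant).

3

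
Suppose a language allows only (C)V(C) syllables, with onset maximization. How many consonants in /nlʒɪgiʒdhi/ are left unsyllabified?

3

Syllabifying with onset maximization leaves /n/, /l/, /d/ stranded (at most one coda consonant is licensed; onsets are limited to one consonant).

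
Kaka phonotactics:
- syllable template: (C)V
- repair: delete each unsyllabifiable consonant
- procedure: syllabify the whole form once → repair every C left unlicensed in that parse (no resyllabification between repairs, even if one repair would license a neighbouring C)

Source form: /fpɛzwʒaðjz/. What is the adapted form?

The consonants /f/, /z/, /w/, /ð/, /j/, /z/ cannot be parsed into a legal (C)V syllable (no codas are permitted; onsets are limited to one consonant).
Deletion applies to /f/, /z/, /w/, /ð/, /j/, /z/.

pɛʒa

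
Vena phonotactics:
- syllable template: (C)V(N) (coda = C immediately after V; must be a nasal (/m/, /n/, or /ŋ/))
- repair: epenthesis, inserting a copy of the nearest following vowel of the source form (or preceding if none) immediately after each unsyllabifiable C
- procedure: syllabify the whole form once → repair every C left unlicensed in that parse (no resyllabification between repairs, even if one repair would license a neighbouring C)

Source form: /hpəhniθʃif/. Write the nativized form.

həpəhiniθiʃifi

Under (C)V(N), the unsyllabifiable consonants are /h/, /h/, /θ/, /f/ (only a nasal (/m/, /n/, or /ŋ/) is licensed in coda position; onsets are limited to one consonant).
Epenthesis after each stranded consonant: /h/ → /hə/, /h/ → /hi/, /θ/ → /θi/, /f/ → /fi/.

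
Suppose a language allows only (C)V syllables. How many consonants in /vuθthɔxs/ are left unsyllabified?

Under (C)V, the unsyllabifiable consonants are /θ/, /t/, /x/, /s/ (no codas are permitted; onsets are limited to one consonant).

4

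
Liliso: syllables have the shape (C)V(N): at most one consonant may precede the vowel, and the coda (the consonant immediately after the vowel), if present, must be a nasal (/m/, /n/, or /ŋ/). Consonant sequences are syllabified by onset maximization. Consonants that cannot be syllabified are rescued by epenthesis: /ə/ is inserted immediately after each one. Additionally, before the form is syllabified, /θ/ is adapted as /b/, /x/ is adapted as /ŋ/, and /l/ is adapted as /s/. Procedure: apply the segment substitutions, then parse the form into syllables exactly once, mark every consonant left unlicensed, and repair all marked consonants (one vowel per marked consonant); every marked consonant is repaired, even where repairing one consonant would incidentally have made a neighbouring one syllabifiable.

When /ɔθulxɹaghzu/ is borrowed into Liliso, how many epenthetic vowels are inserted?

4

After substitution the input is /ɔbusŋɹaghzu/.
The unsyllabifiable consonants are /s/, /ŋ/, /g/, /h/; each receives one epenthetic vowel.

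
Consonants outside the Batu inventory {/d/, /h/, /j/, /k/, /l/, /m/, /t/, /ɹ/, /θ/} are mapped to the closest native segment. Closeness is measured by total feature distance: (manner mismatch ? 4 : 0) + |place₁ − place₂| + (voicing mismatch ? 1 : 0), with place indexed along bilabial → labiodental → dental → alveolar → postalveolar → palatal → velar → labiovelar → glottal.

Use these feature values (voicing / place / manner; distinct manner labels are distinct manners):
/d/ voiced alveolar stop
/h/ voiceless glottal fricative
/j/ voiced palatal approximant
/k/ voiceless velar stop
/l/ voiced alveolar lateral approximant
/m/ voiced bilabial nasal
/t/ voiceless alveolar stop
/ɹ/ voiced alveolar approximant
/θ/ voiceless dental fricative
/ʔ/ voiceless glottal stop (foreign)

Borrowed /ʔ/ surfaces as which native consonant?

/k/ is closest: same manner (stop), place distance 2 (glottal→velar), same voicing; total 2. Next closest is /h/ at distance 4.

k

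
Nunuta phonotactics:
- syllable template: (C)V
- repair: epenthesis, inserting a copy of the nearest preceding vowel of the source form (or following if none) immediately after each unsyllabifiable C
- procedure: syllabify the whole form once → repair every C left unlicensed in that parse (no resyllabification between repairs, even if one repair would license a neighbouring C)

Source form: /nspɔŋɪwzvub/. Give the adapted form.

nɔsɔpɔŋɪwɪzɪvubu

The consonants /n/, /s/, /w/, /z/, /b/ cannot be parsed into a legal (C)V syllable (no codas are permitted; onsets are limited to one consonant).
Epenthesis after each stranded consonant: /n/ → /nɔ/, /s/ → /sɔ/, /w/ → /wɪ/, /z/ → /zɪ/, /b/ → /bu/.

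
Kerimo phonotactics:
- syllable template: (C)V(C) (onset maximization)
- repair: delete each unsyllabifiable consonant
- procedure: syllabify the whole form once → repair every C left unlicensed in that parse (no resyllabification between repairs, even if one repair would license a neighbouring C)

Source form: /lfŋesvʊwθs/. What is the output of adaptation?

ŋesvʊw

Under (C)V(C), the unsyllabifiable consonants are /l/, /f/, /θ/, /s/ (at most one coda consonant is licensed; onsets are limited to one consonant).
Deleting the stranded consonants removes /l/, /f/, /θ/, /s/.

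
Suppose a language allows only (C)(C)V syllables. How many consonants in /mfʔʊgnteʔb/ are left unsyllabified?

The consonants /m/, /g/, /ʔ/, /b/ cannot be parsed into a legal (C)(C)V syllable (no codas are permitted; onsets may contain at most 2 consonants).

4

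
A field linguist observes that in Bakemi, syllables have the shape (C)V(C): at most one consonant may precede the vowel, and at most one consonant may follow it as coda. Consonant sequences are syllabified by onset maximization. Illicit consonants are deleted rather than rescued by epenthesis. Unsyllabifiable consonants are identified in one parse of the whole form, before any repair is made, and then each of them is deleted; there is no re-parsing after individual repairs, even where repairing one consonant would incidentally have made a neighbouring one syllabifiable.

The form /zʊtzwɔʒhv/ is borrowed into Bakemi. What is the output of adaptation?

zʊtwɔʒ

Under (C)V(C), the unsyllabifiable consonants are /z/, /h/, /v/ (at most one coda consonant is licensed; onsets are limited to one consonant).
Deletion applies to /z/, /h/, /v/.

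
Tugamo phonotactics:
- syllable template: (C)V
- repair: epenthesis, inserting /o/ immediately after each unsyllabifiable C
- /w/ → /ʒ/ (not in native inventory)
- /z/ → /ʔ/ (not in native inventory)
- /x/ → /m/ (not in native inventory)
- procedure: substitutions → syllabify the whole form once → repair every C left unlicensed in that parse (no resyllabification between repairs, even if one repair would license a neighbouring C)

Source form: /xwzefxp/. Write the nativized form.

Substitution: /x/ → /m/, /w/ → /ʒ/, /z/ → /ʔ/, giving /mʒʔefmp/.
Under (C)V, the unsyllabifiable consonants are /m/, /ʒ/, /f/, /m/, /p/ (no codas are permitted; onsets are limited to one consonant).
Epenthesis after each stranded consonant: /m/ → /mo/, /ʒ/ → /ʒo/, /f/ → /fo/, /m/ → /mo/, /p/ → /po/.

moʒoʔefomopo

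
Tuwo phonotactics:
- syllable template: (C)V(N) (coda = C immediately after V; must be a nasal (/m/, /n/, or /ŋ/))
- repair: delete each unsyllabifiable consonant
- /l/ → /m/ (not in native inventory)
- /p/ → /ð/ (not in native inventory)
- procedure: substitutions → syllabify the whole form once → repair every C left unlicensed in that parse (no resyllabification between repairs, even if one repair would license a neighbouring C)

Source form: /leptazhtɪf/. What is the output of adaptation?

Substitution: /l/ → /m/, /p/ → /ð/, giving /meðtazhtɪf/.
Syllabifying with onset maximization leaves /ð/, /z/, /h/, /f/ stranded (only a nasal (/m/, /n/, or /ŋ/) is licensed in coda position; onsets are limited to one consonant).
Each unlicensed consonant is deleted: /ð/, /z/, /h/, /f/.

metatɪ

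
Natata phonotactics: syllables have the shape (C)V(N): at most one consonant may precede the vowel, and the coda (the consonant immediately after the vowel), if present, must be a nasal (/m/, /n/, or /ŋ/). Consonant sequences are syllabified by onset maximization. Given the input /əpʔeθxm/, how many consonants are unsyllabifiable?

Syllabifying with onset maximization leaves /p/, /θ/, /x/, /m/ stranded (only a nasal (/m/, /n/, or /ŋ/) is licensed in coda position; onsets are limited to one consonant).

4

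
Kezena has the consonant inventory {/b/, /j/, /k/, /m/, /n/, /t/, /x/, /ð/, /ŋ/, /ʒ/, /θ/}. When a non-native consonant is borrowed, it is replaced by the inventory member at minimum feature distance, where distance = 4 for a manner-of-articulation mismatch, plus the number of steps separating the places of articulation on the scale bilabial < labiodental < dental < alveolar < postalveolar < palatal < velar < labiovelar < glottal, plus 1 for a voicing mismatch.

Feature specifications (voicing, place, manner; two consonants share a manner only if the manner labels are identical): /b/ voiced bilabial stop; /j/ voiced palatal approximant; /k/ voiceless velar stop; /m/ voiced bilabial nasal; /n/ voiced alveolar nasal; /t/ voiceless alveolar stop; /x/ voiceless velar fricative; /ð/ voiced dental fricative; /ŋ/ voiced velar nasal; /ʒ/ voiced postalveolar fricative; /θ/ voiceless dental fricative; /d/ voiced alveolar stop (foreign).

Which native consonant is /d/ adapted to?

t

/t/ is closest: same manner (stop), place distance 0 (alveolar→alveolar), voicing differs (+1); total 1. Next closest is /b/ at distance 3.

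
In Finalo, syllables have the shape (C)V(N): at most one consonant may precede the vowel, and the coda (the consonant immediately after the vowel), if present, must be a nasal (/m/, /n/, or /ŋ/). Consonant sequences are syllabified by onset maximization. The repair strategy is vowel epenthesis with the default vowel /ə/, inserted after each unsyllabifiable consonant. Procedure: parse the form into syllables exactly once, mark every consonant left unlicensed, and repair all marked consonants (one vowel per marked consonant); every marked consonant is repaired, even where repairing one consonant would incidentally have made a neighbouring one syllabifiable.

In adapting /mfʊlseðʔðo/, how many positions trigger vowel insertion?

The unsyllabifiable consonants are /m/, /l/, /ð/, /ʔ/; each receives one epenthetic vowel.

4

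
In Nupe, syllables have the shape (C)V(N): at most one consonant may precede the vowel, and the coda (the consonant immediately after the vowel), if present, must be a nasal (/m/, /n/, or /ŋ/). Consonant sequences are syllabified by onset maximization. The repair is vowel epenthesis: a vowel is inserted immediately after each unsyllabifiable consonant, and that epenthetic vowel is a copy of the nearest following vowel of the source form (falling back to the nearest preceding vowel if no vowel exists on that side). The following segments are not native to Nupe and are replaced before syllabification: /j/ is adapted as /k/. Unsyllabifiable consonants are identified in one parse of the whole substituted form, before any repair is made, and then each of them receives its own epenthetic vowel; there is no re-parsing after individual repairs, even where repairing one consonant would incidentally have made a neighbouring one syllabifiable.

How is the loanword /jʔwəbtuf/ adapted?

Substitution: /j/ → /k/, giving /kʔwəbtuf/.
The consonants /k/, /ʔ/, /b/, /f/ cannot be parsed into a legal (C)V(N) syllable (only a nasal (/m/, /n/, or /ŋ/) is licensed in coda position; onsets are limited to one consonant).
Epenthesis after each stranded consonant: /k/ → /kə/, /ʔ/ → /ʔə/, /b/ → /bu/, /f/ → /fu/.

kəʔəwəbutufu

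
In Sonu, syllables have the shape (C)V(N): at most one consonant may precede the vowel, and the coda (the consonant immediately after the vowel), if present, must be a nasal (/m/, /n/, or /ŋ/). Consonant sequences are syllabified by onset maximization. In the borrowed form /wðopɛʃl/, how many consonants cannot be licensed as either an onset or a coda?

3

Under (C)V(N), the unsyllabifiable consonants are /w/, /ʃ/, /l/ (only a nasal (/m/, /n/, or /ŋ/) is licensed in coda position; onsets are limited to one consonant).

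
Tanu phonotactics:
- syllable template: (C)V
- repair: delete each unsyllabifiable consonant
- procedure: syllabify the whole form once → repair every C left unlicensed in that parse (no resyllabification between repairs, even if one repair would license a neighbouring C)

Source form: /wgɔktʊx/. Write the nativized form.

gɔtʊ

The consonants /w/, /k/, /x/ cannot be parsed into a legal (C)V syllable (no codas are permitted; onsets are limited to one consonant).
Deleting the stranded consonants removes /w/, /k/, /x/.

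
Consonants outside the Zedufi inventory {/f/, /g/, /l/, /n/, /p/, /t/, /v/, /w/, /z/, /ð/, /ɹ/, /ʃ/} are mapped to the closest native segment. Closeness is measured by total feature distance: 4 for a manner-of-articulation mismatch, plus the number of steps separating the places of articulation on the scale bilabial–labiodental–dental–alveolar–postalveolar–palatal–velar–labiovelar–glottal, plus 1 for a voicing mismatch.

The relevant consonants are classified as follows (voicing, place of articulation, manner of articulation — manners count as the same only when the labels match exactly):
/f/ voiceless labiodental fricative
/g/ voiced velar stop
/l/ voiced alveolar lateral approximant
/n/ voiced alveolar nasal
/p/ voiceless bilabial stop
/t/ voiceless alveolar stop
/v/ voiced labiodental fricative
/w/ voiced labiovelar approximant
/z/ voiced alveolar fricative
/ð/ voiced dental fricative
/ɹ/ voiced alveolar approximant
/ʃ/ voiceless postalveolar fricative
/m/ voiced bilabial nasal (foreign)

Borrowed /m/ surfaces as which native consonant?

/n/ is closest: same manner (nasal), place distance 3 (bilabial→alveolar), same voicing; total 3. Next closest is /p/ at distance 5.

n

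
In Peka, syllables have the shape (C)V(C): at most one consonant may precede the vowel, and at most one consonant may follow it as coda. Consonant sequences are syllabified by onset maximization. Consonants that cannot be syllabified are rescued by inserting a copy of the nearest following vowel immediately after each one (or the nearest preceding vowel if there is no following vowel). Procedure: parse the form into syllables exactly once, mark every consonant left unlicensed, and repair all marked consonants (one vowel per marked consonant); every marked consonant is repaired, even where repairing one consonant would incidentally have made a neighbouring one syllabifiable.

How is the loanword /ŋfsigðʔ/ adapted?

ŋifisigðiʔi

The consonants /ŋ/, /f/, /ð/, /ʔ/ cannot be parsed into a legal (C)V(C) syllable (at most one coda consonant is licensed; onsets are limited to one consonant).
Each unlicensed consonant becomes the onset of a new syllable: /ŋ/ → /ŋi/, /f/ → /fi/, /ð/ → /ði/, /ʔ/ → /ʔi/.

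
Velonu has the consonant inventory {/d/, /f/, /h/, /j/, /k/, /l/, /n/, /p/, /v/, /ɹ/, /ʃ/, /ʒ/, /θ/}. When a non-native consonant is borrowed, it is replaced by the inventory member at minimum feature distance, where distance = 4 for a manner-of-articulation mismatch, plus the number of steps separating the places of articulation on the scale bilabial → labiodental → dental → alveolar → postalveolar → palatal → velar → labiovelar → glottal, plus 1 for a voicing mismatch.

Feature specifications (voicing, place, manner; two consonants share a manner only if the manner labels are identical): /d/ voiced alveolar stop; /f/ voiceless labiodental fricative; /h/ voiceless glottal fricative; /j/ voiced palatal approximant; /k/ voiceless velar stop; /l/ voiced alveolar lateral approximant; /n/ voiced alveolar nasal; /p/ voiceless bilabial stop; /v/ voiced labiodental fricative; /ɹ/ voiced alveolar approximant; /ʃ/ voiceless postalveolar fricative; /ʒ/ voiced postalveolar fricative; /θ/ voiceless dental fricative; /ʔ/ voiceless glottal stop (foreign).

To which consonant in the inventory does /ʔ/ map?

/k/ is closest: same manner (stop), place distance 2 (glottal→velar), same voicing; total 2. Next closest is /h/ at distance 4.

k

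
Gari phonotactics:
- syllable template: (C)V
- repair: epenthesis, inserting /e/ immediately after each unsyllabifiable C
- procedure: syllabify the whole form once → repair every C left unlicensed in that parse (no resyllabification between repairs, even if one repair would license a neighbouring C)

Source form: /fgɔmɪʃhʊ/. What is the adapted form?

fegɔmɪʃehʊ

Syllabifying with onset maximization leaves /f/, /ʃ/ stranded (no codas are permitted; onsets are limited to one consonant).
Inserting the epenthetic vowel yields /f/ → /fe/, /ʃ/ → /ʃe/.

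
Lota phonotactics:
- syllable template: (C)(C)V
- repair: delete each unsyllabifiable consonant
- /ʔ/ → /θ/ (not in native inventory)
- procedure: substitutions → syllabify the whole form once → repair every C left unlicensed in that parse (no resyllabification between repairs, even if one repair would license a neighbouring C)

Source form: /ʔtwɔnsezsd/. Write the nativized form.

Substitution: /ʔ/ → /θ/, giving /θtwɔnsezsd/.
Syllabifying with onset maximization leaves /θ/, /z/, /s/, /d/ stranded (no codas are permitted; onsets may contain at most 2 consonants).
Each unlicensed consonant is deleted: /θ/, /z/, /s/, /d/.

twɔnse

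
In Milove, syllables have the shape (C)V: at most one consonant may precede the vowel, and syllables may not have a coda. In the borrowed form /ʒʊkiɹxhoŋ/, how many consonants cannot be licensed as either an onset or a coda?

3

Under (C)V, the unsyllabifiable consonants are /ɹ/, /x/, /ŋ/ (no codas are permitted; onsets are limited to one consonant).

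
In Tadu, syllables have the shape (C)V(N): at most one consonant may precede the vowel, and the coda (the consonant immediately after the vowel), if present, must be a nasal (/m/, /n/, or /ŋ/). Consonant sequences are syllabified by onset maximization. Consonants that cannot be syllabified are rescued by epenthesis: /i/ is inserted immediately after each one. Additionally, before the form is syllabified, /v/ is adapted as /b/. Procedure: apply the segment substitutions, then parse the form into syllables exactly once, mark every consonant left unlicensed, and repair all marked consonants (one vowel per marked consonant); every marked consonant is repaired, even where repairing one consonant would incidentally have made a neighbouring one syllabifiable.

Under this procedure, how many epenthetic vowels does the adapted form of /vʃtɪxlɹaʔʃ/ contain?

After substitution the input is /bʃtɪxlɹaʔʃ/.
The unsyllabifiable consonants are /b/, /ʃ/, /x/, /l/, /ʔ/, /ʃ/; each receives one epenthetic vowel.

6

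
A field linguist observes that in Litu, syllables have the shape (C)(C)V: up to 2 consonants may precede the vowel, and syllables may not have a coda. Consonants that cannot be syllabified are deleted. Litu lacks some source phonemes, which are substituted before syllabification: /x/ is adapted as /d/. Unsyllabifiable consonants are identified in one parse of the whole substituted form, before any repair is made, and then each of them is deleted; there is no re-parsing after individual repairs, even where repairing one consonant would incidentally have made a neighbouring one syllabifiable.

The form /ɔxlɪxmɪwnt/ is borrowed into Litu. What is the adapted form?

ɔdlɪdmɪ

Substitution: /x/ → /d/, giving /ɔdlɪdmɪwnt/.
Syllabifying with onset maximization leaves /w/, /n/, /t/ stranded (no codas are permitted; onsets may contain at most 2 consonants).
Deletion applies to /w/, /n/, /t/.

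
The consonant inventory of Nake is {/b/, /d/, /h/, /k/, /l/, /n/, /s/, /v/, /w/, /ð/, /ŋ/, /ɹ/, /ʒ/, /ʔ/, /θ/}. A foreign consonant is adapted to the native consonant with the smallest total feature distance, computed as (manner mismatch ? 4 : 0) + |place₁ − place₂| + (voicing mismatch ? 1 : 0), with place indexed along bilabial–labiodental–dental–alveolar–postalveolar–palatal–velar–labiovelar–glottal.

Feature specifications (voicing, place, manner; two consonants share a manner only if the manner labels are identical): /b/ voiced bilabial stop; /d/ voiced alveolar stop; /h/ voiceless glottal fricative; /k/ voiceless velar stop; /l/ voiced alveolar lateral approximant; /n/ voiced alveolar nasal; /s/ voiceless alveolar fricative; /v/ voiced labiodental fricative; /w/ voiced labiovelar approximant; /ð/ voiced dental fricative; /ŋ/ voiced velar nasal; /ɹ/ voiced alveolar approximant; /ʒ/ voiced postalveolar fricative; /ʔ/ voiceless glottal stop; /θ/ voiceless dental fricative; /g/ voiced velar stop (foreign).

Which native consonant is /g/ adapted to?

/k/ is closest: same manner (stop), place distance 0 (velar→velar), voicing differs (+1); total 1. Next closest is /d/ at distance 3.

k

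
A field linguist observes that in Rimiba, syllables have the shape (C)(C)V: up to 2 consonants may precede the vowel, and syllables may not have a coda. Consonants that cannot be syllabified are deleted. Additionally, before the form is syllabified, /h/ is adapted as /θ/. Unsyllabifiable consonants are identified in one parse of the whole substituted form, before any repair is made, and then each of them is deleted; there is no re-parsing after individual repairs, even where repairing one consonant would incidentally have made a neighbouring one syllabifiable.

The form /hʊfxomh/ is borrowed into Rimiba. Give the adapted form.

Substitution: /h/ → /θ/, giving /θʊfxomθ/.
Syllabifying with onset maximization leaves /m/, /θ/ stranded (no codas are permitted; onsets may contain at most 2 consonants).
Each unlicensed consonant is deleted: /m/, /θ/.

θʊfxo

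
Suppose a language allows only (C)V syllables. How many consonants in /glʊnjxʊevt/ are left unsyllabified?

Under (C)V, the unsyllabifiable consonants are /g/, /n/, /j/, /v/, /t/ (no codas are permitted; onsets are limited to one consonant).

5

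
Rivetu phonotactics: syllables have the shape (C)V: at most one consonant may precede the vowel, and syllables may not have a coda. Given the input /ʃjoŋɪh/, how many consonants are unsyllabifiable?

The consonants /ʃ/, /h/ cannot be parsed into a legal (C)V syllable (no codas are permitted; onsets are limited to one consonant).

2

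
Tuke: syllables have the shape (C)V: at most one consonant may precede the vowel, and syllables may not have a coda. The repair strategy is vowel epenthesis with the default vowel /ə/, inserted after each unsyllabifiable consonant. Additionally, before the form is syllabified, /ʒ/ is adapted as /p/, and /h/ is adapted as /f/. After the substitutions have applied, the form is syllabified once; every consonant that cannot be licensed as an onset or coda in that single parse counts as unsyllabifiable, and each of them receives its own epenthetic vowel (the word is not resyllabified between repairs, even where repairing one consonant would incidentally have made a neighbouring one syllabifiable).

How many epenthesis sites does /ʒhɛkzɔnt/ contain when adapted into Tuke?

4

After substitution the input is /pfɛkzɔnt/.
The unsyllabifiable consonants are /p/, /k/, /n/, /t/; each receives one epenthetic vowel.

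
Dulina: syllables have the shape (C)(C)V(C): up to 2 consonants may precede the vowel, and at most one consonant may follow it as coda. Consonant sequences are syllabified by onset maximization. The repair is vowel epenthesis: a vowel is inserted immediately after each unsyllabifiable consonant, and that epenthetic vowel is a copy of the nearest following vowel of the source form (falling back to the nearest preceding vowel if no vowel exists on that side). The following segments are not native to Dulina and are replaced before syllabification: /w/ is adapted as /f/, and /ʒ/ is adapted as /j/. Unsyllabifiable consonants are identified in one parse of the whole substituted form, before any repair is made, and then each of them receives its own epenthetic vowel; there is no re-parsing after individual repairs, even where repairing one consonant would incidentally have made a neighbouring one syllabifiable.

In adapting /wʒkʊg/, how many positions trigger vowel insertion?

1

After substitution the input is /fjkʊg/.
The unsyllabifiable consonants are /f/; each receives one epenthetic vowel.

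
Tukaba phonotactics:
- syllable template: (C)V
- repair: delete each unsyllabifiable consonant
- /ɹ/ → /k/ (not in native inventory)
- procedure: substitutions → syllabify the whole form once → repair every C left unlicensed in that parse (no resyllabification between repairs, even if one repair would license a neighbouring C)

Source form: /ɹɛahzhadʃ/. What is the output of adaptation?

kɛaha

Substitution: /ɹ/ → /k/, giving /kɛahzhadʃ/.
Syllabifying with onset maximization leaves /h/, /z/, /d/, /ʃ/ stranded (no codas are permitted; onsets are limited to one consonant).
Each unlicensed consonant is deleted: /h/, /z/, /d/, /ʃ/.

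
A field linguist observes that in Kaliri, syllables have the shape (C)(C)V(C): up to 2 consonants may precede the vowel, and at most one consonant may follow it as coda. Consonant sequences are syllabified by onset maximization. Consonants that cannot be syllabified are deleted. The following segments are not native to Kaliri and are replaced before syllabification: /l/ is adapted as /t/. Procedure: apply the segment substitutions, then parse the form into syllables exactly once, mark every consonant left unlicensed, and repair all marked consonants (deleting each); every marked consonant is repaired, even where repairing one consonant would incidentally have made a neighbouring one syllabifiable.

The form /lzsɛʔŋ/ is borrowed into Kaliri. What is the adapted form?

Substitution: /l/ → /t/, giving /tzsɛʔŋ/.
Under (C)(C)V(C), the unsyllabifiable consonants are /t/, /ŋ/ (at most one coda consonant is licensed; onsets may contain at most 2 consonants).
Deleting the stranded consonants removes /t/, /ŋ/.

zsɛʔ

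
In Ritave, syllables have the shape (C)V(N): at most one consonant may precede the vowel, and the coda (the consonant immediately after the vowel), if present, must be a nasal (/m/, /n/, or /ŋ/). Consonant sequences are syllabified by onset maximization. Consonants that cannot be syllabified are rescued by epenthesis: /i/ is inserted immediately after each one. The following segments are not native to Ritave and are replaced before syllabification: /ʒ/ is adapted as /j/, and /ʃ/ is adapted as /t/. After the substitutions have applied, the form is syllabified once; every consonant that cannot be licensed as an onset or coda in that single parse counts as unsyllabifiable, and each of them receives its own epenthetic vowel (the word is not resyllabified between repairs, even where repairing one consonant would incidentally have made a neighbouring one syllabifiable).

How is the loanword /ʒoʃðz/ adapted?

jotiðizi

Substitution: /ʒ/ → /j/, /ʃ/ → /t/, giving /jotðz/.
The consonants /t/, /ð/, /z/ cannot be parsed into a legal (C)V(N) syllable (only a nasal (/m/, /n/, or /ŋ/) is licensed in coda position; onsets are limited to one consonant).
Epenthesis after each stranded consonant: /t/ → /ti/, /ð/ → /ði/, /z/ → /zi/.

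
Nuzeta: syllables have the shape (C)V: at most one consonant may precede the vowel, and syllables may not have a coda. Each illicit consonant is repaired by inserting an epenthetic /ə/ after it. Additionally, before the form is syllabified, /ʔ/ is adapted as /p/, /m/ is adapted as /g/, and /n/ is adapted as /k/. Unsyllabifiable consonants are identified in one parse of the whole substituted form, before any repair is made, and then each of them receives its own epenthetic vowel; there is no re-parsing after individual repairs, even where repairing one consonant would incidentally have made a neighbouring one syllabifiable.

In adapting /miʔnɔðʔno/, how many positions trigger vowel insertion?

After substitution the input is /gipkɔðpko/.
The unsyllabifiable consonants are /p/, /ð/, /p/; each receives one epenthetic vowel.

3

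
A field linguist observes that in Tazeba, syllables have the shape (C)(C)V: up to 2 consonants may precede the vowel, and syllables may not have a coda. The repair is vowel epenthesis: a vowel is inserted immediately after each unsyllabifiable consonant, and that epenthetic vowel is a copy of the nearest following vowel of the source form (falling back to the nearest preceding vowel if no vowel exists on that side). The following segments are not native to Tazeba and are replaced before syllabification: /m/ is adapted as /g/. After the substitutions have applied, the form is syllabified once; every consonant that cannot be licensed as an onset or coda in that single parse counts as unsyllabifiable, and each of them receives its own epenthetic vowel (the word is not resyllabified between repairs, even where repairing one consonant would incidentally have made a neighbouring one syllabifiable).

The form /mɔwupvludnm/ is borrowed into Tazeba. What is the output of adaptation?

Substitution: /m/ → /g/, giving /gɔwupvludng/.
The consonants /p/, /d/, /n/, /g/ cannot be parsed into a legal (C)(C)V syllable (no codas are permitted; onsets may contain at most 2 consonants).
Inserting the epenthetic vowel yields /p/ → /pu/, /d/ → /du/, /n/ → /nu/, /g/ → /gu/.

gɔwupuvludunugu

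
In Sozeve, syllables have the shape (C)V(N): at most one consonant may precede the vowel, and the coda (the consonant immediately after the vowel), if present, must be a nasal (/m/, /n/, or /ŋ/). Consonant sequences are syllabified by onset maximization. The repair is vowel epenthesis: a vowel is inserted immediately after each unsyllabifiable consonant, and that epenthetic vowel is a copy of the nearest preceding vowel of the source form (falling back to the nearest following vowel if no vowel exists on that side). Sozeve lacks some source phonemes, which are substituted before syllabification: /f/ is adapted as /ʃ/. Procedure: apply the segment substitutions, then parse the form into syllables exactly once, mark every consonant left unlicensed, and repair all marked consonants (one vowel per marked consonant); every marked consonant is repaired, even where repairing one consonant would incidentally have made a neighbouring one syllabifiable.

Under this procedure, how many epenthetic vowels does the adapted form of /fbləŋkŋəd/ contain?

After substitution the input is /ʃbləŋkŋəd/.
The unsyllabifiable consonants are /ʃ/, /b/, /k/, /d/; each receives one epenthetic vowel.

4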